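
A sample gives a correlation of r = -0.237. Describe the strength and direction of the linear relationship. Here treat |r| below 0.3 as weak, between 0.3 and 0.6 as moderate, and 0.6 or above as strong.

r = -0.237 < 0 so the relationship is negative.
|r| = 0.237, which falls in the weak range.

weak negative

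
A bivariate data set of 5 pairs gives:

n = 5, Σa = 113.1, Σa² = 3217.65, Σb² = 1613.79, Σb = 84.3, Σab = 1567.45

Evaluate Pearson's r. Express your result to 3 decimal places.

r = (nΣab − ΣaΣb) / √[(nΣa² − (Σa)²)(nΣb² − (Σb)²)]
Numerator: 5×1567.45 − 113.1×84.3 = -1697.08
Denominator: √[(16088.25 − 12791.61)(8068.95 − 7106.49)] = √[3296.64 × 962.46] = 1781.2591
r = -1697.08 / 1781.2591 ≈ -0.953

-0.953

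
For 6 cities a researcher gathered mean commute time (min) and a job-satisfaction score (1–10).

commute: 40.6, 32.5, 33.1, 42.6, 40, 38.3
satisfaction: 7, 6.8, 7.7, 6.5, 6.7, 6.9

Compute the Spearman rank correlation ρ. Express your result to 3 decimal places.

-0.429

Rank commute: 5, 1, 2, 6, 4, 3
Rank satisfaction: 5, 3, 6, 1, 2, 4
d = rank(commute) − rank(satisfaction): 0, -2, -4, 5, 2, -1; Σd² = 50
ρ = 1 − 6Σd² / [n(n²−1)] = 1 − 6×50 / (6×35) = 1 − 300/210 ≈ -0.429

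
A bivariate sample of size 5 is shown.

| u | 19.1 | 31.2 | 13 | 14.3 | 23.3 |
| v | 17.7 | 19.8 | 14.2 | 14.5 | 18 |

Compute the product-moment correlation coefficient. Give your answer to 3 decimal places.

0.954

n = 5, Σu = 100.9, Σv = 84.2, Σu² = 2254.63, Σv² = 1441.22, Σuv = 1767.18
nΣuv − ΣuΣv = 8835.9 − 8495.78 = 340.12
nΣu² − (Σu)² = 11273.15 − 10180.81 = 1092.34; nΣv² − (Σv)² = 7206.1 − 7089.64 = 116.46
r = 340.12 / √(1092.34 × 116.46) = 340.12 / 356.6706 ≈ 0.954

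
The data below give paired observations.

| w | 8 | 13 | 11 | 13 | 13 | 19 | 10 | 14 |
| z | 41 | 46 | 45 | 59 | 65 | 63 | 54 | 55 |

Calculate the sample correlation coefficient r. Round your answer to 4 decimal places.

0.6834

n = 8, Σw = 101, Σz = 428, Σw² = 1349, Σz² = 23438, Σwz = 5540
nΣwz − ΣwΣz = 44320 − 43228 = 1092
nΣw² − (Σw)² = 10792 − 10201 = 591; nΣz² − (Σz)² = 187504 − 183184 = 4320
r = 1092 / √(591 × 4320) = 1092 / 1597.8486 ≈ 0.6834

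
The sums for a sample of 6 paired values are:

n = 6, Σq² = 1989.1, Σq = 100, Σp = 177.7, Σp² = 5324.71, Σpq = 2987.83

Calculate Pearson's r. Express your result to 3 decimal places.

0.185

r = (nΣpq − ΣpΣq) / √[(nΣp² − (Σp)²)(nΣq² − (Σq)²)]
Numerator: 6×2987.83 − 177.7×100 = 156.98
Denominator: √[(31948.26 − 31577.29)(11934.6 − 10000)] = √[370.97 × 1934.6] = 847.1591
r = 156.98 / 847.1591 ≈ 0.185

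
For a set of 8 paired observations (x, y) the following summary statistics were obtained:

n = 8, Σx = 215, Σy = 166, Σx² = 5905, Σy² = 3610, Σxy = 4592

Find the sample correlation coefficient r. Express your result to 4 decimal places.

r = (nΣxy − ΣxΣy) / √[(nΣx² − (Σx)²)(nΣy² − (Σy)²)]
Numerator: 8×4592 − 215×166 = 1046
Denominator: √[(47240 − 46225)(28880 − 27556)] = √[1015 × 1324] = 1159.2498
r = 1046 / 1159.2498 ≈ 0.9023

0.9023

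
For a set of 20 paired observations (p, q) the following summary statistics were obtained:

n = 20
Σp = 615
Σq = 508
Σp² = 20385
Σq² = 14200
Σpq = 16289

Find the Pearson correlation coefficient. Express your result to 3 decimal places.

0.483

r = (nΣpq − ΣpΣq) / √[(nΣp² − (Σp)²)(nΣq² − (Σq)²)]
Numerator: 20×16289 − 615×508 = 13360
Denominator: √[(407700 − 378225)(284000 − 258064)] = √[29475 × 25936] = 27648.9349
r = 13360 / 27648.9349 ≈ 0.483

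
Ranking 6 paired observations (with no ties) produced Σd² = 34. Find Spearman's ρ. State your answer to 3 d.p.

ρ = 1 − 6Σd² / [n(n²−1)] = 1 − 6×34 / (6×35)
  = 1 − 204/210 = 1 − 0.9714 ≈ 0.029

0.029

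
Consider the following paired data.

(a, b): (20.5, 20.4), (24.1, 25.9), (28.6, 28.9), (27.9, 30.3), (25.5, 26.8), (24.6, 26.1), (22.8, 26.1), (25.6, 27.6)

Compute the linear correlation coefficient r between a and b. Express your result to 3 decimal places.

0.927

n = 8, Σa = 199.6, Σb = 212.1, Σa² = 5028.04, Σb² = 5682.69, Σab = 5341.4
nΣab − ΣaΣb = 42731.2 − 42335.16 = 396.04
nΣa² − (Σa)² = 40224.32 − 39840.16 = 384.16; nΣb² − (Σb)² = 45461.52 − 44986.41 = 475.11
r = 396.04 / √(384.16 × 475.11) = 396.04 / 427.2216 ≈ 0.927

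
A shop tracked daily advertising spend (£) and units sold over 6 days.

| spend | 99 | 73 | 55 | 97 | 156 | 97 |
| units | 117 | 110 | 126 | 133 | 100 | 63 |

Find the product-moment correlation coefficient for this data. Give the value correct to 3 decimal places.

n = 6, Σx = 577, Σy = 649, Σx² = 61309, Σy² = 73323, Σxy = 61155
nΣxy − ΣxΣy = 366930 − 374473 = -7543
nΣx² − (Σx)² = 367854 − 332929 = 34925; nΣy² − (Σy)² = 439938 − 421201 = 18737
r = -7543 / √(34925 × 18737) = -7543 / 25581.0423 ≈ -0.295

-0.295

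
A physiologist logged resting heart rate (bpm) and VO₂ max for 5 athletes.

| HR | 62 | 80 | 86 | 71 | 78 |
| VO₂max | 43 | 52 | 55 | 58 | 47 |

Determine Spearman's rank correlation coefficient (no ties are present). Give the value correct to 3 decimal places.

0.400

Rank HR: 1, 4, 5, 2, 3
Rank VO₂max: 1, 3, 4, 5, 2
d = rank(HR) − rank(VO₂max): 0, 1, 1, -3, 1; Σd² = 12
ρ = 1 − 6Σd² / [n(n²−1)] = 1 − 6×12 / (5×24) = 1 − 72/120 ≈ 0.400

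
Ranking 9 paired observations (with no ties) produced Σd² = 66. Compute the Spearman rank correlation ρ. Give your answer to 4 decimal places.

ρ = 1 − 6Σd² / [n(n²−1)] = 1 − 6×66 / (9×80)
  = 1 − 396/720 = 1 − 0.55000 ≈ 0.4500

0.4500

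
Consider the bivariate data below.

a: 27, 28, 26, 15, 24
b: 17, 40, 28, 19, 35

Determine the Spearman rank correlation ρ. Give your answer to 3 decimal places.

Rank a: 4, 5, 3, 1, 2
Rank b: 1, 5, 3, 2, 4
d = rank(a) − rank(b): 3, 0, 0, -1, -2; Σd² = 14
ρ = 1 − 6Σd² / [n(n²−1)] = 1 − 6×14 / (5×24) = 1 − 84/120 ≈ 0.300

0.300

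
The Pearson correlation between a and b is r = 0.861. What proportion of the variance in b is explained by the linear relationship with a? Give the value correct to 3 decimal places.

r² = (0.861)² = 0.741

0.741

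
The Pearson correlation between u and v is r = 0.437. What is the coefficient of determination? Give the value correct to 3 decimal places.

0.191

r² = (0.437)² = 0.191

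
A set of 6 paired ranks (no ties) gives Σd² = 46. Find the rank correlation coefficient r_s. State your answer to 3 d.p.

ρ = 1 − 6Σd² / [n(n²−1)] = 1 − 6×46 / (6×35)
  = 1 − 276/210 = 1 − 1.3143 ≈ -0.314

-0.314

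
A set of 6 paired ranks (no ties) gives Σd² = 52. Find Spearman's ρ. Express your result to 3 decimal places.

-0.486

ρ = 1 − 6Σd² / [n(n²−1)] = 1 − 6×52 / (6×35)
  = 1 − 312/210 = 1 − 1.4857 ≈ -0.486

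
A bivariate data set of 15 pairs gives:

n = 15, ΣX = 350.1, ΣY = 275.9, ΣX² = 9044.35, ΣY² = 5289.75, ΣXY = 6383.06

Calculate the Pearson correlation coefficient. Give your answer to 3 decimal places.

r = (nΣXY − ΣXΣY) / √[(nΣX² − (ΣX)²)(nΣY² − (ΣY)²)]
Numerator: 15×6383.06 − 350.1×275.9 = -846.69
Denominator: √[(135665.25 − 122570.01)(79346.25 − 76120.81)] = √[13095.24 × 3225.44] = 6499.0700
r = -846.69 / 6499.0700 ≈ -0.130

-0.130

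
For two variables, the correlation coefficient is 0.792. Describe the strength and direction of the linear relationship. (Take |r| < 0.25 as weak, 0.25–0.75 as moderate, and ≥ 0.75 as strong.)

r = 0.792 > 0 so the relationship is positive.
|r| = 0.792, which falls in the strong range.

strong positive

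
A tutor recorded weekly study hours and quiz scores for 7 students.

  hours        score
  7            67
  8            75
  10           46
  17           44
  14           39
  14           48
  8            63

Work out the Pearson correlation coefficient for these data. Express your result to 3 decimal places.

n = 7, Σx = 78, Σy = 382, Σx² = 958, Σy² = 21960, Σxy = 3999
nΣxy − ΣxΣy = 27993 − 29796 = -1803
nΣx² − (Σx)² = 6706 − 6084 = 622; nΣy² − (Σy)² = 153720 − 145924 = 7796
r = -1803 / √(622 × 7796) = -1803 / 2202.0699 ≈ -0.819

-0.819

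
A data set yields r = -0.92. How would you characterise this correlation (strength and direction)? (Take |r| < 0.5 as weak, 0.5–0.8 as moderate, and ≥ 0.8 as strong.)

r = -0.92 < 0 so the relationship is negative.
|r| = 0.92, which falls in the strong range.

strong negative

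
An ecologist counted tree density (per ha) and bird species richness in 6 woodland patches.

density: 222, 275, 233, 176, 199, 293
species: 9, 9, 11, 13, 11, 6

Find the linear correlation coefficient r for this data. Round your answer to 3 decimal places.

n = 6, Σx = 1398, Σy = 59, Σx² = 335624, Σy² = 609, Σxy = 13271
nΣxy − ΣxΣy = 79626 − 82482 = -2856
nΣx² − (Σx)² = 2013744 − 1954404 = 59340; nΣy² − (Σy)² = 3654 − 3481 = 173
r = -2856 / √(59340 × 173) = -2856 / 3204.0318 ≈ -0.891

-0.891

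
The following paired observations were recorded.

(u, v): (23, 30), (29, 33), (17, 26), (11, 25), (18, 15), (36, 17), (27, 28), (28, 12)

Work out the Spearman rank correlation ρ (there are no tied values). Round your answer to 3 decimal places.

Rank u: 4, 7, 2, 1, 3, 8, 5, 6
Rank v: 7, 8, 5, 4, 2, 3, 6, 1
d = rank(u) − rank(v): -3, -1, -3, -3, 1, 5, -1, 5; Σd² = 80
ρ = 1 − 6Σd² / [n(n²−1)] = 1 − 6×80 / (8×63) = 1 − 480/504 ≈ 0.048

0.048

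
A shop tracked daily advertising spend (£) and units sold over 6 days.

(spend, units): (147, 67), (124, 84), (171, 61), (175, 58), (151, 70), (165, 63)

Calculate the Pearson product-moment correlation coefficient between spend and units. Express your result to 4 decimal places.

-0.9727

n = 6, Σx = 933, Σy = 403, Σx² = 146877, Σy² = 27499, Σxy = 61811
nΣxy − ΣxΣy = 370866 − 375999 = -5133
nΣx² − (Σx)² = 881262 − 870489 = 10773; nΣy² − (Σy)² = 164994 − 162409 = 2585
r = -5133 / √(10773 × 2585) = -5133 / 5277.1399 ≈ -0.9727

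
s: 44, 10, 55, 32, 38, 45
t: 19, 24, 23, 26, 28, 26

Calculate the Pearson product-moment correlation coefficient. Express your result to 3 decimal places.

n = 6, Σs = 224, Σt = 146, Σs² = 9554, Σt² = 3602, Σst = 5407
nΣst − ΣsΣt = 32442 − 32704 = -262
nΣs² − (Σs)² = 57324 − 50176 = 7148; nΣt² − (Σt)² = 21612 − 21316 = 296
r = -262 / √(7148 × 296) = -262 / 1454.5817 ≈ -0.180

-0.180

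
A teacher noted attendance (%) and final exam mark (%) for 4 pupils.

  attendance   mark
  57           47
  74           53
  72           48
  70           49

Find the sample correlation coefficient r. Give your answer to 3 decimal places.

0.689

n = 4, Σx = 273, Σy = 197, Σx² = 18809, Σy² = 9723, Σxy = 13487
nΣxy − ΣxΣy = 53948 − 53781 = 167
nΣx² − (Σx)² = 75236 − 74529 = 707; nΣy² − (Σy)² = 38892 − 38809 = 83
r = 167 / √(707 × 83) = 167 / 242.2416 ≈ 0.689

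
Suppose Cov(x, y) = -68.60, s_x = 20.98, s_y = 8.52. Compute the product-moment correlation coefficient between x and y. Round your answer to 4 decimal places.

-0.3838

r = Cov(x,y) / (s_x · s_y) = -68.60 / (20.98 × 8.52)
  = -68.60 / 178.7496 ≈ -0.3838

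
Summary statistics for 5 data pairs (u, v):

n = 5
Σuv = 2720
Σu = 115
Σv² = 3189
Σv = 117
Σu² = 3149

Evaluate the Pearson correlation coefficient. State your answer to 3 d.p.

r = (nΣuv − ΣuΣv) / √[(nΣu² − (Σu)²)(nΣv² − (Σv)²)]
Numerator: 5×2720 − 115×117 = 145
Denominator: √[(15745 − 13225)(15945 − 13689)] = √[2520 × 2256] = 2384.3490
r = 145 / 2384.3490 ≈ 0.061

0.061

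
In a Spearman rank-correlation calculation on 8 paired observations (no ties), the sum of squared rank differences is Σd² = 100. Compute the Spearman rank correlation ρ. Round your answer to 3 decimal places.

-0.190

ρ = 1 − 6Σd² / [n(n²−1)] = 1 − 6×100 / (8×63)
  = 1 − 600/504 = 1 − 1.1905 ≈ -0.190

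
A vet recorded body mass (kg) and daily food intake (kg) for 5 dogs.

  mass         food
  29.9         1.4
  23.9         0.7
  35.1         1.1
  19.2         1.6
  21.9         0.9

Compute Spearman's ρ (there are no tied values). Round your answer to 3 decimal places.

Rank mass: 4, 3, 5, 1, 2
Rank food: 4, 1, 3, 5, 2
d = rank(mass) − rank(food): 0, 2, 2, -4, 0; Σd² = 24
ρ = 1 − 6Σd² / [n(n²−1)] = 1 − 6×24 / (5×24) = 1 − 144/120 ≈ -0.200

-0.200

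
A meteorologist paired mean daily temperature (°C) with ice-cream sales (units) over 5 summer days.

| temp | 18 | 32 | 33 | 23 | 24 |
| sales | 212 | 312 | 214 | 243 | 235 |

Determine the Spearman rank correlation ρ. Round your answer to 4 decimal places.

0.3000

Rank temp: 1, 4, 5, 2, 3
Rank sales: 1, 5, 2, 4, 3
d = rank(temp) − rank(sales): 0, -1, 3, -2, 0; Σd² = 14
ρ = 1 − 6Σd² / [n(n²−1)] = 1 − 6×14 / (5×24) = 1 − 84/120 ≈ 0.3000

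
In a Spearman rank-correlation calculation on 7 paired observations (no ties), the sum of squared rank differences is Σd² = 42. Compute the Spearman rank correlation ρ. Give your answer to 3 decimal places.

ρ = 1 − 6Σd² / [n(n²−1)] = 1 − 6×42 / (7×48)
  = 1 − 252/336 = 1 − 0.7500 ≈ 0.250

0.250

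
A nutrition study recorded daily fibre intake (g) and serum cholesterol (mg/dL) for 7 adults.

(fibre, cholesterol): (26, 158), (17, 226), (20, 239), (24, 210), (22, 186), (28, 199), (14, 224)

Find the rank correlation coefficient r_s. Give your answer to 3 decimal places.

Rank fibre: 6, 2, 3, 5, 4, 7, 1
Rank cholesterol: 1, 6, 7, 4, 2, 3, 5
d = rank(fibre) − rank(cholesterol): 5, -4, -4, 1, 2, 4, -4; Σd² = 94
ρ = 1 − 6Σd² / [n(n²−1)] = 1 − 6×94 / (7×48) = 1 − 564/336 ≈ -0.679

-0.679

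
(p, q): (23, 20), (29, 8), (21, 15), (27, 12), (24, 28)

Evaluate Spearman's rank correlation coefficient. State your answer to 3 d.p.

-0.600

Rank p: 2, 5, 1, 4, 3
Rank q: 4, 1, 3, 2, 5
d = rank(p) − rank(q): -2, 4, -2, 2, -2; Σd² = 32
ρ = 1 − 6Σd² / [n(n²−1)] = 1 − 6×32 / (5×24) = 1 − 192/120 ≈ -0.600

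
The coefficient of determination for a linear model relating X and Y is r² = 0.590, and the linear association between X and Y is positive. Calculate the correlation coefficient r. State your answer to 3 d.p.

0.768

|r| = √0.590 = 0.768
The association is positive, so r = 0.768.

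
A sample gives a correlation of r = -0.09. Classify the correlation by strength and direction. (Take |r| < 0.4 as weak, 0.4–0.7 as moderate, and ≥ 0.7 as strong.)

r = -0.09 < 0 so the relationship is negative.
|r| = 0.09, which falls in the weak range.

weak negative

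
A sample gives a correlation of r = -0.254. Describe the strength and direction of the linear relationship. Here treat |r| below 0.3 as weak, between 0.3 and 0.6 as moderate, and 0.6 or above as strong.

r = -0.254 < 0 so the relationship is negative.
|r| = 0.254, which falls in the weak range.

weak negative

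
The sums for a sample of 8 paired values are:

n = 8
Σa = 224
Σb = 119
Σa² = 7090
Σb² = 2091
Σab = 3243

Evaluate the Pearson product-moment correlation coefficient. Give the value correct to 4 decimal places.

r = (nΣab − ΣaΣb) / √[(nΣa² − (Σa)²)(nΣb² − (Σb)²)]
Numerator: 8×3243 − 224×119 = -712
Denominator: √[(56720 − 50176)(16728 − 14161)] = √[6544 × 2567] = 4098.5910
r = -712 / 4098.5910 ≈ -0.1737

-0.1737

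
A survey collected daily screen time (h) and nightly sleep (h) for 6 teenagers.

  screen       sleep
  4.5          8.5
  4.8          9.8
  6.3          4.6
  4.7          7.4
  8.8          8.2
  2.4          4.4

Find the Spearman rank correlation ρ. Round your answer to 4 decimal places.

Rank screen: 2, 4, 5, 3, 6, 1
Rank sleep: 5, 6, 2, 3, 4, 1
d = rank(screen) − rank(sleep): -3, -2, 3, 0, 2, 0; Σd² = 26
ρ = 1 − 6Σd² / [n(n²−1)] = 1 − 6×26 / (6×35) = 1 − 156/210 ≈ 0.2571

0.2571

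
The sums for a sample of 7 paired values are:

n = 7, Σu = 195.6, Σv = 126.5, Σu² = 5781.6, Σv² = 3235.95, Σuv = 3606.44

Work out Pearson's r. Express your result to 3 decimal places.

0.131

r = (nΣuv − ΣuΣv) / √[(nΣu² − (Σu)²)(nΣv² − (Σv)²)]
Numerator: 7×3606.44 − 195.6×126.5 = 501.68
Denominator: √[(40471.2 − 38259.36)(22651.65 − 16002.25)] = √[2211.84 × 6649.4] = 3835.0240
r = 501.68 / 3835.0240 ≈ 0.131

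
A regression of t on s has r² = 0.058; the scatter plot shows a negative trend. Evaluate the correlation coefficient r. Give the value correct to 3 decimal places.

-0.241

|r| = √0.058 = 0.241
The association is negative, so r = −0.241.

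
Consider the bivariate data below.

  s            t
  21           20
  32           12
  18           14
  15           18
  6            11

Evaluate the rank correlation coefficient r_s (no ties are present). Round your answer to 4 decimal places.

0.3000

Rank s: 4, 5, 3, 2, 1
Rank t: 5, 2, 3, 4, 1
d = rank(s) − rank(t): -1, 3, 0, -2, 0; Σd² = 14
ρ = 1 − 6Σd² / [n(n²−1)] = 1 − 6×14 / (5×24) = 1 − 84/120 ≈ 0.3000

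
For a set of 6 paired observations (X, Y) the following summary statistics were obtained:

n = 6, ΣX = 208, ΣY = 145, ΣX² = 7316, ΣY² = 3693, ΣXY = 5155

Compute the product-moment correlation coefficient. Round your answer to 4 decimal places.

r = (nΣXY − ΣXΣY) / √[(nΣX² − (ΣX)²)(nΣY² − (ΣY)²)]
Numerator: 6×5155 − 208×145 = 770
Denominator: √[(43896 − 43264)(22158 − 21025)] = √[632 × 1133] = 846.2009
r = 770 / 846.2009 ≈ 0.9099

0.9099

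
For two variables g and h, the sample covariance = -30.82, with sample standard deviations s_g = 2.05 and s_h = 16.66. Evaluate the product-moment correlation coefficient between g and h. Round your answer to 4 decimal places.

r = Cov(g,h) / (s_g · s_h) = -30.82 / (2.05 × 16.66)
  = -30.82 / 34.1530 ≈ -0.9024

-0.9024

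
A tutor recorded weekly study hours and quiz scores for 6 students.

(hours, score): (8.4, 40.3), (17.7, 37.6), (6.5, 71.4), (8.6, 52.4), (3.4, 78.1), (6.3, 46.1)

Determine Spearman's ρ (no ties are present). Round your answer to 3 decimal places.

Rank hours: 4, 6, 3, 5, 1, 2
Rank score: 2, 1, 5, 4, 6, 3
d = rank(hours) − rank(score): 2, 5, -2, 1, -5, -1; Σd² = 60
ρ = 1 − 6Σd² / [n(n²−1)] = 1 − 6×60 / (6×35) = 1 − 360/210 ≈ -0.714

-0.714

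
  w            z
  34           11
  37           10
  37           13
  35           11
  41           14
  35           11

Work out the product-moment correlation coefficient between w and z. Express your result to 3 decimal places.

n = 6, Σw = 219, Σz = 70, Σw² = 8025, Σz² = 828, Σwz = 2569
nΣwz − ΣwΣz = 15414 − 15330 = 84
nΣw² − (Σw)² = 48150 − 47961 = 189; nΣz² − (Σz)² = 4968 − 4900 = 68
r = 84 / √(189 × 68) = 84 / 113.3667 ≈ 0.741

0.741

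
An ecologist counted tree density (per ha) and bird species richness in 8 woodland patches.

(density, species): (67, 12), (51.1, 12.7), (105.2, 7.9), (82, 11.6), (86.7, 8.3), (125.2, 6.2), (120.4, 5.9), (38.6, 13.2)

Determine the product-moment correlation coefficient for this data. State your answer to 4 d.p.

-0.9545

n = 8, Σx = 676.2, Σy = 77.8, Σx² = 64069.3, Σy² = 818.64, Σxy = 5950.98
nΣxy − ΣxΣy = 47607.84 − 52608.36 = -5000.52
nΣx² − (Σx)² = 512554.4 − 457246.44 = 55307.96; nΣy² − (Σy)² = 6549.12 − 6052.84 = 496.28
r = -5000.52 / √(55307.96 × 496.28) = -5000.52 / 5239.1063 ≈ -0.9545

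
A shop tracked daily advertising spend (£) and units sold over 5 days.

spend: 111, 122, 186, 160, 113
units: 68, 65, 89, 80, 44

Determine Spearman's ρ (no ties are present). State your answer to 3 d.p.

0.700

Rank spend: 1, 3, 5, 4, 2
Rank units: 3, 2, 5, 4, 1
d = rank(spend) − rank(units): -2, 1, 0, 0, 1; Σd² = 6
ρ = 1 − 6Σd² / [n(n²−1)] = 1 − 6×6 / (5×24) = 1 − 36/120 ≈ 0.700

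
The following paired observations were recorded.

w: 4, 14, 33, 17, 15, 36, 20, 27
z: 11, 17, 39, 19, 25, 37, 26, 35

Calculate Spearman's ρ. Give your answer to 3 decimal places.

Rank w: 1, 2, 7, 4, 3, 8, 5, 6
Rank z: 1, 2, 8, 3, 4, 7, 5, 6
d = rank(w) − rank(z): 0, 0, -1, 1, -1, 1, 0, 0; Σd² = 4
ρ = 1 − 6Σd² / [n(n²−1)] = 1 − 6×4 / (8×63) = 1 − 24/504 ≈ 0.952

0.952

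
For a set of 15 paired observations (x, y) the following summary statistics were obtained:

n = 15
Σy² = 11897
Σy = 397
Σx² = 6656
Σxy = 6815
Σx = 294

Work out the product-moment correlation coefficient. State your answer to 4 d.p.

r = (nΣxy − ΣxΣy) / √[(nΣx² − (Σx)²)(nΣy² − (Σy)²)]
Numerator: 15×6815 − 294×397 = -14493
Denominator: √[(99840 − 86436)(178455 − 157609)] = √[13404 × 20846] = 16715.8543
r = -14493 / 16715.8543 ≈ -0.8670

-0.8670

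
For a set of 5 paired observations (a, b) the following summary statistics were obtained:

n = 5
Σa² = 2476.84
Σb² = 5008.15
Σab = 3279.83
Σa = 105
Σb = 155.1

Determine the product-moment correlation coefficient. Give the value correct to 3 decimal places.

r = (nΣab − ΣaΣb) / √[(nΣa² − (Σa)²)(nΣb² − (Σb)²)]
Numerator: 5×3279.83 − 105×155.1 = 113.65
Denominator: √[(12384.2 − 11025)(25040.75 − 24056.01)] = √[1359.2 × 984.74] = 1156.9177
r = 113.65 / 1156.9177 ≈ 0.098

0.098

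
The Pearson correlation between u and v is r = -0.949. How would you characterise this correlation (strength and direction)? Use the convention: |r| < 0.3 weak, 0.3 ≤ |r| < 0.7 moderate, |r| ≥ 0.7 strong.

strong negative

r = -0.949 < 0 so the relationship is negative.
|r| = 0.949, which falls in the strong range.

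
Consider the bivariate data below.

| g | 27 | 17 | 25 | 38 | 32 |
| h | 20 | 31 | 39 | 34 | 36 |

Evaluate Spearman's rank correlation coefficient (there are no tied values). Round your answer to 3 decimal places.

Rank g: 3, 1, 2, 5, 4
Rank h: 1, 2, 5, 3, 4
d = rank(g) − rank(h): 2, -1, -3, 2, 0; Σd² = 18
ρ = 1 − 6Σd² / [n(n²−1)] = 1 − 6×18 / (5×24) = 1 − 108/120 ≈ 0.100

0.100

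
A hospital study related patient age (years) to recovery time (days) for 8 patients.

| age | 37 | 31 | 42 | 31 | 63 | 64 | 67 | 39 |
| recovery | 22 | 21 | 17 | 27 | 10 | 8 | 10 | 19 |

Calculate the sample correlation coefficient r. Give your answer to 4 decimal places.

-0.9533

n = 8, Σx = 374, Σy = 134, Σx² = 19130, Σy² = 2568, Σxy = 5569
nΣxy − ΣxΣy = 44552 − 50116 = -5564
nΣx² − (Σx)² = 153040 − 139876 = 13164; nΣy² − (Σy)² = 20544 − 17956 = 2588
r = -5564 / √(13164 × 2588) = -5564 / 5836.8169 ≈ -0.9533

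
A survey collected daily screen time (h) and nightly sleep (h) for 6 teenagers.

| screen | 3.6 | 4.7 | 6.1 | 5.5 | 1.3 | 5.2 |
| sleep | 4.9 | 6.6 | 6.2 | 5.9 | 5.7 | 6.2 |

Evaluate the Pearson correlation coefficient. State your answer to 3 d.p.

n = 6, Σx = 26.4, Σy = 35.5, Σx² = 131.24, Σy² = 211.75, Σxy = 158.58
nΣxy − ΣxΣy = 951.48 − 937.2 = 14.28
nΣx² − (Σx)² = 787.44 − 696.96 = 90.48; nΣy² − (Σy)² = 1270.5 − 1260.25 = 10.25
r = 14.28 / √(90.48 × 10.25) = 14.28 / 30.4536 ≈ 0.469

0.469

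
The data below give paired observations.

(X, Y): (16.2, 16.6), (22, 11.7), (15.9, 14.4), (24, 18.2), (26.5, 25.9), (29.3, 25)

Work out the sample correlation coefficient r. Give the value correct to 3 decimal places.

n = 6, ΣX = 133.9, ΣY = 111.8, ΣX² = 3135.99, ΣY² = 2246.86, ΣXY = 2610.93
nΣXY − ΣXΣY = 15665.58 − 14970.02 = 695.56
nΣX² − (ΣX)² = 18815.94 − 17929.21 = 886.73; nΣY² − (ΣY)² = 13481.16 − 12499.24 = 981.92
r = 695.56 / √(886.73 × 981.92) = 695.56 / 933.1120 ≈ 0.745

0.745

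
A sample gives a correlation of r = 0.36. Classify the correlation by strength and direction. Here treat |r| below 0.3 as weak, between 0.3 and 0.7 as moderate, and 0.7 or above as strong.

r = 0.36 > 0 so the relationship is positive.
|r| = 0.36, which falls in the moderate range.

moderate positive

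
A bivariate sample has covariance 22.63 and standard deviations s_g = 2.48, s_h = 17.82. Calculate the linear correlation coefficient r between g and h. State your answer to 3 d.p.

0.512

r = Cov(g,h) / (s_g · s_h) = 22.63 / (2.48 × 17.82)
  = 22.63 / 44.1936 ≈ 0.512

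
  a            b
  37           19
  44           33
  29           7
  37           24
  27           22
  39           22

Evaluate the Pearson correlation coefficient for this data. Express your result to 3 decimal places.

n = 6, Σa = 213, Σb = 127, Σa² = 7765, Σb² = 3043, Σab = 4698
nΣab − ΣaΣb = 28188 − 27051 = 1137
nΣa² − (Σa)² = 46590 − 45369 = 1221; nΣb² − (Σb)² = 18258 − 16129 = 2129
r = 1137 / √(1221 × 2129) = 1137 / 1612.2993 ≈ 0.705

0.705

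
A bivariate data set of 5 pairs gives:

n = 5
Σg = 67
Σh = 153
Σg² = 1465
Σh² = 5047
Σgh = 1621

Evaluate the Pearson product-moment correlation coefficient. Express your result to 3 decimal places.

r = (nΣgh − ΣgΣh) / √[(nΣg² − (Σg)²)(nΣh² − (Σh)²)]
Numerator: 5×1621 − 67×153 = -2146
Denominator: √[(7325 − 4489)(25235 − 23409)] = √[2836 × 1826] = 2275.6397
r = -2146 / 2275.6397 ≈ -0.943

-0.943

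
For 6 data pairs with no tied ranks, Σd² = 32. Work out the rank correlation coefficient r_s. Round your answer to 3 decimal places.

ρ = 1 − 6Σd² / [n(n²−1)] = 1 − 6×32 / (6×35)
  = 1 − 192/210 = 1 − 0.9143 ≈ 0.086

0.086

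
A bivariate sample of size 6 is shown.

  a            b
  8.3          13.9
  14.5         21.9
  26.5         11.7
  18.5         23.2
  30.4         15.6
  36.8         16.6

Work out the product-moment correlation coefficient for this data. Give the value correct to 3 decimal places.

-0.241

n = 6, Σa = 135, Σb = 102.9, Σa² = 3602.04, Σb² = 1866.87, Σab = 2257.29
nΣab − ΣaΣb = 13543.74 − 13891.5 = -347.76
nΣa² − (Σa)² = 21612.24 − 18225 = 3387.24; nΣb² − (Σb)² = 11201.22 − 10588.41 = 612.81
r = -347.76 / √(3387.24 × 612.81) = -347.76 / 1440.7410 ≈ -0.241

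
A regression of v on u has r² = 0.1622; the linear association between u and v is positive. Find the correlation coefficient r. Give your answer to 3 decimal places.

0.403

|r| = √0.1622 = 0.403
The association is positive, so r = 0.403.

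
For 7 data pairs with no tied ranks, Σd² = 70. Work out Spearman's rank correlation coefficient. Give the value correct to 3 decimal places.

ρ = 1 − 6Σd² / [n(n²−1)] = 1 − 6×70 / (7×48)
  = 1 − 420/336 = 1 − 1.2500 ≈ -0.250

-0.250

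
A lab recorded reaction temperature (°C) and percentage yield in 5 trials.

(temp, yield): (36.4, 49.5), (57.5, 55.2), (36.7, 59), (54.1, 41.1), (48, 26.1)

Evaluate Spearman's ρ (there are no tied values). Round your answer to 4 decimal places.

Rank temp: 1, 5, 2, 4, 3
Rank yield: 3, 4, 5, 2, 1
d = rank(temp) − rank(yield): -2, 1, -3, 2, 2; Σd² = 22
ρ = 1 − 6Σd² / [n(n²−1)] = 1 − 6×22 / (5×24) = 1 − 132/120 ≈ -0.1000

-0.1000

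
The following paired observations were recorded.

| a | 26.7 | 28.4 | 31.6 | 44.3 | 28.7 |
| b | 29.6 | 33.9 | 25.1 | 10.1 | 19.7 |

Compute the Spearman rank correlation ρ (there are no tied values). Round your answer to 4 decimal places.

-0.8000

Rank a: 1, 2, 4, 5, 3
Rank b: 4, 5, 3, 1, 2
d = rank(a) − rank(b): -3, -3, 1, 4, 1; Σd² = 36
ρ = 1 − 6Σd² / [n(n²−1)] = 1 − 6×36 / (5×24) = 1 − 216/120 ≈ -0.8000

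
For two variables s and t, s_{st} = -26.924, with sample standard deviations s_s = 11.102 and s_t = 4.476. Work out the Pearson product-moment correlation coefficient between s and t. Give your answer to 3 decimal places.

r = Cov(s,t) / (s_s · s_t) = -26.924 / (11.102 × 4.476)
  = -26.924 / 49.6926 ≈ -0.542

-0.542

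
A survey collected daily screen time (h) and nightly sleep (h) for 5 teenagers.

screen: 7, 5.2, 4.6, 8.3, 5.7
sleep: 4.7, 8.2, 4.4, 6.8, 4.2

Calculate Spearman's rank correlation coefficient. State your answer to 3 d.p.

0.200

Rank screen: 4, 2, 1, 5, 3
Rank sleep: 3, 5, 2, 4, 1
d = rank(screen) − rank(sleep): 1, -3, -1, 1, 2; Σd² = 16
ρ = 1 − 6Σd² / [n(n²−1)] = 1 − 6×16 / (5×24) = 1 − 96/120 ≈ 0.200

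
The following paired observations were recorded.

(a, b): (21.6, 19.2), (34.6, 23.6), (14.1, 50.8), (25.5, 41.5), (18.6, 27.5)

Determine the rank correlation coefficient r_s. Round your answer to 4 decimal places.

Rank a: 3, 5, 1, 4, 2
Rank b: 1, 2, 5, 4, 3
d = rank(a) − rank(b): 2, 3, -4, 0, -1; Σd² = 30
ρ = 1 − 6Σd² / [n(n²−1)] = 1 − 6×30 / (5×24) = 1 − 180/120 ≈ -0.5000

-0.5000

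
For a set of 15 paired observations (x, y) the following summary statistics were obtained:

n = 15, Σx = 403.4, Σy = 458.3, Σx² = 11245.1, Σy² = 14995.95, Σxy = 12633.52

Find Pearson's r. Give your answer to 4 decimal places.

r = (nΣxy − ΣxΣy) / √[(nΣx² − (Σx)²)(nΣy² − (Σy)²)]
Numerator: 15×12633.52 − 403.4×458.3 = 4624.58
Denominator: √[(168676.5 − 162731.56)(224939.25 − 210038.89)] = √[5944.94 × 14900.36] = 9411.7876
r = 4624.58 / 9411.7876 ≈ 0.4914

0.4914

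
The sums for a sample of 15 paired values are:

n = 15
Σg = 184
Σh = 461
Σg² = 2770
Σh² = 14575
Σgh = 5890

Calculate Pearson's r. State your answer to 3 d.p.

0.515

r = (nΣgh − ΣgΣh) / √[(nΣg² − (Σg)²)(nΣh² − (Σh)²)]
Numerator: 15×5890 − 184×461 = 3526
Denominator: √[(41550 − 33856)(218625 − 212521)] = √[7694 × 6104] = 6853.0414
r = 3526 / 6853.0414 ≈ 0.515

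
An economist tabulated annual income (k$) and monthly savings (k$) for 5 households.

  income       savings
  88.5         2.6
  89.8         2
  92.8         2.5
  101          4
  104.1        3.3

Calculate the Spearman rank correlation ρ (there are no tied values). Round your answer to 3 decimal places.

Rank income: 1, 2, 3, 4, 5
Rank savings: 3, 1, 2, 5, 4
d = rank(income) − rank(savings): -2, 1, 1, -1, 1; Σd² = 8
ρ = 1 − 6Σd² / [n(n²−1)] = 1 − 6×8 / (5×24) = 1 − 48/120 ≈ 0.600

0.600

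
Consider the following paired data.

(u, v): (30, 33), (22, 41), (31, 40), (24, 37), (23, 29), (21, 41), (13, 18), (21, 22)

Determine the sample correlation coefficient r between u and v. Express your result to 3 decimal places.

n = 8, Σu = 185, Σv = 261, Σu² = 4501, Σv² = 9069, Σuv = 6244
nΣuv − ΣuΣv = 49952 − 48285 = 1667
nΣu² − (Σu)² = 36008 − 34225 = 1783; nΣv² − (Σv)² = 72552 − 68121 = 4431
r = 1667 / √(1783 × 4431) = 1667 / 2810.7780 ≈ 0.593

0.593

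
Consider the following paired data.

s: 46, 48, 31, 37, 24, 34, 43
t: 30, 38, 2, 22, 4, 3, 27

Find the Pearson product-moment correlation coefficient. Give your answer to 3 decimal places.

0.916

n = 7, Σs = 263, Σt = 126, Σs² = 10331, Σt² = 3586, Σst = 5439
nΣst − ΣsΣt = 38073 − 33138 = 4935
nΣs² − (Σs)² = 72317 − 69169 = 3148; nΣt² − (Σt)² = 25102 − 15876 = 9226
r = 4935 / √(3148 × 9226) = 4935 / 5389.1973 ≈ 0.916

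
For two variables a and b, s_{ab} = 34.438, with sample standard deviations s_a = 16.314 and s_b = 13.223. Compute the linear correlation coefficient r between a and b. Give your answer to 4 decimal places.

0.1596

r = Cov(a,b) / (s_a · s_b) = 34.438 / (16.314 × 13.223)
  = 34.438 / 215.7200 ≈ 0.1596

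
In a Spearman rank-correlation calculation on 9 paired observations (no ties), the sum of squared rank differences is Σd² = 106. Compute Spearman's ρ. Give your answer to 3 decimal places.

ρ = 1 − 6Σd² / [n(n²−1)] = 1 − 6×106 / (9×80)
  = 1 − 636/720 = 1 − 0.8833 ≈ 0.117

0.117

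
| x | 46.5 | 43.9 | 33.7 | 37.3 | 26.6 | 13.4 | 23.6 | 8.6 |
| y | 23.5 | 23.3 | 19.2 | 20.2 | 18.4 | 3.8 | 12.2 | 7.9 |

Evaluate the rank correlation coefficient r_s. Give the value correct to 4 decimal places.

0.9762

Rank x: 8, 7, 5, 6, 4, 2, 3, 1
Rank y: 8, 7, 5, 6, 4, 1, 3, 2
d = rank(x) − rank(y): 0, 0, 0, 0, 0, 1, 0, -1; Σd² = 2
ρ = 1 − 6Σd² / [n(n²−1)] = 1 − 6×2 / (8×63) = 1 − 12/504 ≈ 0.9762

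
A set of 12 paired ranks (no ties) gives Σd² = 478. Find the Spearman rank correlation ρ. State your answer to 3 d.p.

-0.671

ρ = 1 − 6Σd² / [n(n²−1)] = 1 − 6×478 / (12×143)
  = 1 − 2868/1716 = 1 − 1.6713 ≈ -0.671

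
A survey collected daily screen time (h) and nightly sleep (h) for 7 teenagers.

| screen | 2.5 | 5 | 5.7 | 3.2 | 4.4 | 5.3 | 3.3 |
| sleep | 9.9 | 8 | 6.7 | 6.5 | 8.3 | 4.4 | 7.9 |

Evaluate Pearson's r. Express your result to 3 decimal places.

n = 7, Σx = 29.4, Σy = 51.7, Σx² = 132.32, Σy² = 399.81, Σxy = 209.65
nΣxy − ΣxΣy = 1467.55 − 1519.98 = -52.43
nΣx² − (Σx)² = 926.24 − 864.36 = 61.88; nΣy² − (Σy)² = 2798.67 − 2672.89 = 125.78
r = -52.43 / √(61.88 × 125.78) = -52.43 / 88.2228 ≈ -0.594

-0.594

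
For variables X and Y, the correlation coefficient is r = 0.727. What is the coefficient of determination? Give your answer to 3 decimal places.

r² = (0.727)² = 0.529

0.529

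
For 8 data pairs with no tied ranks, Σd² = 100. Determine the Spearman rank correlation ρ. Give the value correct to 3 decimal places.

ρ = 1 − 6Σd² / [n(n²−1)] = 1 − 6×100 / (8×63)
  = 1 − 600/504 = 1 − 1.1905 ≈ -0.190

-0.190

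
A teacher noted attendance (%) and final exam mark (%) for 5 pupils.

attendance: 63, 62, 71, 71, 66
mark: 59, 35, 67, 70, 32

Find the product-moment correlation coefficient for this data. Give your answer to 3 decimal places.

0.685

n = 5, Σx = 333, Σy = 263, Σx² = 22251, Σy² = 15119, Σxy = 17726
nΣxy − ΣxΣy = 88630 − 87579 = 1051
nΣx² − (Σx)² = 111255 − 110889 = 366; nΣy² − (Σy)² = 75595 − 69169 = 6426
r = 1051 / √(366 × 6426) = 1051 / 1533.5958 ≈ 0.685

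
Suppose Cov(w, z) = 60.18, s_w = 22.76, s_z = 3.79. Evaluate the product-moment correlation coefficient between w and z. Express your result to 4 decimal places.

0.6977

r = Cov(w,z) / (s_w · s_z) = 60.18 / (22.76 × 3.79)
  = 60.18 / 86.2604 ≈ 0.6977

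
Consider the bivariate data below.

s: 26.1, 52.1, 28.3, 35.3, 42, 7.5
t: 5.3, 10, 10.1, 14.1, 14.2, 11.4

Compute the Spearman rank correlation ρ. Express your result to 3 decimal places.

0.200

Rank s: 2, 6, 3, 4, 5, 1
Rank t: 1, 2, 3, 5, 6, 4
d = rank(s) − rank(t): 1, 4, 0, -1, -1, -3; Σd² = 28
ρ = 1 − 6Σd² / [n(n²−1)] = 1 − 6×28 / (6×35) = 1 − 168/210 ≈ 0.200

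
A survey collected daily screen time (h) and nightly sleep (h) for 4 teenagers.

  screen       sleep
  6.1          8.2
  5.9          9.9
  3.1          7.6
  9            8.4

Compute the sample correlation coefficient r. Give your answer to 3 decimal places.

0.302

n = 4, Σx = 24.1, Σy = 34.1, Σx² = 162.63, Σy² = 293.57, Σxy = 207.59
nΣxy − ΣxΣy = 830.36 − 821.81 = 8.55
nΣx² − (Σx)² = 650.52 − 580.81 = 69.71; nΣy² − (Σy)² = 1174.28 − 1162.81 = 11.47
r = 8.55 / √(69.71 × 11.47) = 8.55 / 28.2767 ≈ 0.302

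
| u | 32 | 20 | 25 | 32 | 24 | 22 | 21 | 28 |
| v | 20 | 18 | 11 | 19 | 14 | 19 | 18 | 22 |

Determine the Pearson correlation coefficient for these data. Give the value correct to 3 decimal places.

n = 8, Σu = 204, Σv = 141, Σu² = 5358, Σv² = 2571, Σuv = 3631
nΣuv − ΣuΣv = 29048 − 28764 = 284
nΣu² − (Σu)² = 42864 − 41616 = 1248; nΣv² − (Σv)² = 20568 − 19881 = 687
r = 284 / √(1248 × 687) = 284 / 925.9460 ≈ 0.307

0.307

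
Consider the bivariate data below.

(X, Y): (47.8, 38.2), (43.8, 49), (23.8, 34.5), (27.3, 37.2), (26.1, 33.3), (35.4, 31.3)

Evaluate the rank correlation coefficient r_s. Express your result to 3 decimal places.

Rank X: 6, 5, 1, 3, 2, 4
Rank Y: 5, 6, 3, 4, 2, 1
d = rank(X) − rank(Y): 1, -1, -2, -1, 0, 3; Σd² = 16
ρ = 1 − 6Σd² / [n(n²−1)] = 1 − 6×16 / (6×35) = 1 − 96/210 ≈ 0.543

0.543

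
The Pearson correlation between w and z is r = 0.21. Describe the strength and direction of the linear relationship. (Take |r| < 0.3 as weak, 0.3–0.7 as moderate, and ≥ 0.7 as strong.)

r = 0.21 > 0 so the relationship is positive.
|r| = 0.21, which falls in the weak range.

weak positive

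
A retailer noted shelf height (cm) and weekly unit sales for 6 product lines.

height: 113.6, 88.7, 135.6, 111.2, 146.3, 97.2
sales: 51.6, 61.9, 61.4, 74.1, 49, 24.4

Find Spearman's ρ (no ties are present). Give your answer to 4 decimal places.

Rank height: 4, 1, 5, 3, 6, 2
Rank sales: 3, 5, 4, 6, 2, 1
d = rank(height) − rank(sales): 1, -4, 1, -3, 4, 1; Σd² = 44
ρ = 1 − 6Σd² / [n(n²−1)] = 1 − 6×44 / (6×35) = 1 − 264/210 ≈ -0.2571

-0.2571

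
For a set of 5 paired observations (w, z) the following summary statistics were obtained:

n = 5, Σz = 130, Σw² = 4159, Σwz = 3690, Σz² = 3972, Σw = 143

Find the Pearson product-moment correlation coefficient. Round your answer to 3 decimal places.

r = (nΣwz − ΣwΣz) / √[(nΣw² − (Σw)²)(nΣz² − (Σz)²)]
Numerator: 5×3690 − 143×130 = -140
Denominator: √[(20795 − 20449)(19860 − 16900)] = √[346 × 2960] = 1012.0079
r = -140 / 1012.0079 ≈ -0.138

-0.138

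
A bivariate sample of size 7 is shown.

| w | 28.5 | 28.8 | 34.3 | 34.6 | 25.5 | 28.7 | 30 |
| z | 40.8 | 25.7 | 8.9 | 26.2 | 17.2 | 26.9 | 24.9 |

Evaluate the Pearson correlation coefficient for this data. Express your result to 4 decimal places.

-0.2865

n = 7, Σw = 210.4, Σz = 170.6, Σw² = 6389.28, Σz² = 4730.24, Σwz = 5072.38
nΣwz − ΣwΣz = 35506.66 − 35894.24 = -387.58
nΣw² − (Σw)² = 44724.96 − 44268.16 = 456.8; nΣz² − (Σz)² = 33111.68 − 29104.36 = 4007.32
r = -387.58 / √(456.8 × 4007.32) = -387.58 / 1352.9759 ≈ -0.2865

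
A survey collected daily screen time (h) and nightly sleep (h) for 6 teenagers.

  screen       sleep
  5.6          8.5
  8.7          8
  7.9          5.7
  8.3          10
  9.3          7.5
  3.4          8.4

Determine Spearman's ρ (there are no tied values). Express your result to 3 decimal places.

-0.314

Rank screen: 2, 5, 3, 4, 6, 1
Rank sleep: 5, 3, 1, 6, 2, 4
d = rank(screen) − rank(sleep): -3, 2, 2, -2, 4, -3; Σd² = 46
ρ = 1 − 6Σd² / [n(n²−1)] = 1 − 6×46 / (6×35) = 1 − 276/210 ≈ -0.314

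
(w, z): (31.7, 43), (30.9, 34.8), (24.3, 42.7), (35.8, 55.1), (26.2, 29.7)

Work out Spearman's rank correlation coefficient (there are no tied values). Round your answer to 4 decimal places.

Rank w: 4, 3, 1, 5, 2
Rank z: 4, 2, 3, 5, 1
d = rank(w) − rank(z): 0, 1, -2, 0, 1; Σd² = 6
ρ = 1 − 6Σd² / [n(n²−1)] = 1 − 6×6 / (5×24) = 1 − 36/120 ≈ 0.7000

0.7000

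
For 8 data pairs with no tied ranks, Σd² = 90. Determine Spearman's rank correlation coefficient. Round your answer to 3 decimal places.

-0.071

ρ = 1 − 6Σd² / [n(n²−1)] = 1 − 6×90 / (8×63)
  = 1 − 540/504 = 1 − 1.0714 ≈ -0.071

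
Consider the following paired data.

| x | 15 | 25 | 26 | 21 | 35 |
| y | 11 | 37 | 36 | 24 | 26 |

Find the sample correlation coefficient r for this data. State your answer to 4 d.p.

n = 5, Σx = 122, Σy = 134, Σx² = 3192, Σy² = 4038, Σxy = 3440
nΣxy − ΣxΣy = 17200 − 16348 = 852
nΣx² − (Σx)² = 15960 − 14884 = 1076; nΣy² − (Σy)² = 20190 − 17956 = 2234
r = 852 / √(1076 × 2234) = 852 / 1550.4141 ≈ 0.5495

0.5495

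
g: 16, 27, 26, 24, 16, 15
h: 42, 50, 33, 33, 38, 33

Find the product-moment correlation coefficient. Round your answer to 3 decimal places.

n = 6, Σg = 124, Σh = 229, Σg² = 2718, Σh² = 8975, Σgh = 4775
nΣgh − ΣgΣh = 28650 − 28396 = 254
nΣg² − (Σg)² = 16308 − 15376 = 932; nΣh² − (Σh)² = 53850 − 52441 = 1409
r = 254 / √(932 × 1409) = 254 / 1145.9442 ≈ 0.222

0.222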